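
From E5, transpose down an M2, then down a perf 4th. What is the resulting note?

A major second down from E5 is D5.
A perfect fourth down from D5 is A4.

A4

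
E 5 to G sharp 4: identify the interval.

minor sixth

Descending from E5 to G#4 is the same interval as ascending G#4 to E5.
G to E spans six letter names (G-A-B-C-D-E): a sixth.
G#4 to E5 is 8 semitones, a half step short of the major sixth (9), so this is minor.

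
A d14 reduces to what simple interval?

d7

Take out an octave (7 from the number): 14 − 7 = 7.
That makes a diminished fourteenth a compound diminished seventh — an octave plus a diminished seventh.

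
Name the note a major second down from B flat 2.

A flat 2

The second takes the letter from B down to A.
A major second spans 2 semitones, so from Bb2 the target pitch is Ab2.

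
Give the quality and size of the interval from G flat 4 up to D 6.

augmented 12th

G to D spans five letter names (G-A-B-C-D), plus an octave, so the interval is some kind of twelfth.
The perfect twelfth is 19 semitones; here we have 20, one semitone wider: augmented.
(Equivalently, a compound augmented fifth: an augmented fifth plus an octave.)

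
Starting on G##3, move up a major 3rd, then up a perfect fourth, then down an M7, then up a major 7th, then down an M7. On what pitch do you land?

Up a major third from G##3: B##3 (4 semitones up).
Up a perfect fourth from B##3: E##4 (5 semitones up).
Down a major seventh from E##4: F##3 (11 semitones down).
Up a major seventh from F##3: E##4 (11 semitones up).
Down a major seventh from E##4: F##3 (11 semitones down).

F##3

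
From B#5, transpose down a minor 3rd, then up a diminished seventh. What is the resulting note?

A minor third down from B#5 is G##5.
G##5 up a diminished seventh → F#6 (9 semitones).

F#6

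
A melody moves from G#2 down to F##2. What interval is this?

Descending from G#2 to F##2 is the same interval as ascending F##2 to G#2.
F to G spans two letter names (F-G), so the interval is some kind of second.
At 1 semitone, F##2→G#2 falls one short of a major second: minor.

minor second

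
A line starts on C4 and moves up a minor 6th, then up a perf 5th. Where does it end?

Eb5

A minor sixth up from C4 is Ab4.
A perfect fifth up from Ab4 is Eb5.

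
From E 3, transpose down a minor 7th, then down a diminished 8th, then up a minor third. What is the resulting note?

A minor seventh down from E3 is F#2.
Down a diminished octave from F#2: F##1 (11 semitones down).
A minor third up from F##1 is A#1.

A sharp 1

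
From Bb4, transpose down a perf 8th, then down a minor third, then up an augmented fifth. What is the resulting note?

Down a perfect octave from Bb4: Bb3 (12 semitones down).
Bb3 down a minor third → G3 (3 semitones).
Up an augmented fifth from G3: D#4 (8 semitones up).

D#4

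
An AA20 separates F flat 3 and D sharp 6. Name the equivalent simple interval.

Take out 2 octaves (14 from the number): 20 − 14 = 6.
Quality carries through unchanged, so the simple form is a doubly augmented sixth.

doubly augmented sixth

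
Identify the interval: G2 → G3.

G to G is the same letter name, plus an octave, so the interval is some kind of octave.
The perfect octave spans 12 semitones, and G2 to G3 is exactly 12 semitones — so this is a perfect octave.

perfect 8th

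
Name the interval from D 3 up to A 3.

perfect fifth

D to A spans five letter names (D-E-F-G-A), so the interval is some kind of fifth.
The perfect fifth spans 7 semitones, and D3 to A3 is exactly 7 semitones — so this is a perfect fifth.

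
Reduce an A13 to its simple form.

Subtracting seven from the interval number removes an octave: 13 − 7 = 6.
That makes an augmented thirteenth a compound augmented sixth — an octave plus an augmented sixth.

augmented sixth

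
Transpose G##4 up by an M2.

Counting two letter names up from G lands on A.
Moving 2 semitones up from G##4 (the size of a major second) reaches A##4.

A##4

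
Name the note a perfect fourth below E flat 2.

Counting four letter names down from E lands on B.
A perfect fourth is 5 semitones; 5 semitones down from Eb2 gives Bb1.

B flat 1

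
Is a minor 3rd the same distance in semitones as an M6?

3 semitones (minor third) vs 9 semitones (major sixth): not equal.

No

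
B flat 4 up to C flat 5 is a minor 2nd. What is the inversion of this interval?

major seventh

Interval numbers invert to sum to nine: 2 + 7 = 9, so a second inverts to a seventh.
And minor becomes major under inversion, so we get a major seventh.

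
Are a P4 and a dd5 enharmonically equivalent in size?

Both span 5 semitones: a perfect fourth and a doubly diminished fifth are the same chromatic distance.

Yes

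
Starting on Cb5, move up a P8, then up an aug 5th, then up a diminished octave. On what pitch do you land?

Gb7

A perfect octave up from Cb5 is Cb6.
An augmented fifth up from Cb6 is G6.
G6 up a diminished octave → Gb7 (11 semitones).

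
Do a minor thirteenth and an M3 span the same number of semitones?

A minor thirteenth spans 20 semitones; a major third spans 4 semitones. They differ by 16.

No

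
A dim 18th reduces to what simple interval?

d4

Each octave removed subtracts seven from the number: 18 − 14 = 4.
Quality carries through unchanged, so the simple form is a diminished fourth.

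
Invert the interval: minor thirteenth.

major third

First reduce the compound minor thirteenth to its simple form, a minor sixth.
Inverted interval numbers add to nine, so a sixth pairs with a third (6 + 3 = 9).
And minor becomes major under inversion, so we get a major third.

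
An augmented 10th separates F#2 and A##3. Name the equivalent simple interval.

Subtracting seven from the interval number removes an octave: 10 − 7 = 3.
So an augmented tenth is an octave plus an augmented third. The quality is unchanged.

A3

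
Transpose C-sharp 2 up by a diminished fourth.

Four letter names up from C: F.
A diminished fourth is 4 semitones; 4 semitones up from C#2 gives F2.

F 2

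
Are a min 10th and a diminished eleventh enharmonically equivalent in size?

A minor tenth is 15 semitones but a diminished eleventh is 16 semitones — different sizes.

No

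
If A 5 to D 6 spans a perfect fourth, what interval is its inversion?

P5

Inverted interval numbers add to nine, so a fourth pairs with a fifth (4 + 5 = 9).
And perfect stays perfect under inversion, so we get a perfect fifth.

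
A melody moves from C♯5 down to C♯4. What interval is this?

perfect octave

Descending from C#5 to C#4 is the same interval as ascending C#4 to C#5.
C to C is the same letter name, plus an octave: an octave.
Counting semitones, C#4→C#5 is 12, which is the perfect octave.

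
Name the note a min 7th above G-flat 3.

The seventh takes the letter from G up to F.
A minor seventh spans 10 semitones, so from Gb3 the target pitch is Fb4.

F-flat 4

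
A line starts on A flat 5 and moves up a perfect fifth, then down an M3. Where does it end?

Up a perfect fifth from Ab5: Eb6 (7 semitones up).
Down a major third from Eb6: Cb6 (4 semitones down).

C flat 6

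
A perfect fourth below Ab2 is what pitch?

Four letter names down from A: E.
A perfect fourth is 5 semitones; 5 semitones down from Ab2 gives Eb2.

Eb2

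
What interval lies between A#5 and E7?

A to E spans five letter names (A-B-C-D-E), plus an octave: a twelfth.
A perfect twelfth would be 19 semitones; A#5 to E7 is 18, one semitone narrower, so the interval is diminished.
(Equivalently, a compound diminished fifth: a diminished fifth plus an octave.)

diminished twelfth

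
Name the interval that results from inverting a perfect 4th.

P5

The rule of nine gives the new number: 9 − 4 = 5, so a fourth becomes a fifth.
And perfect stays perfect under inversion, so we get a perfect fifth.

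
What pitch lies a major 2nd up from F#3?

G#3

Two letter names up from F: G.
A major second spans 2 semitones, so from F#3 the target pitch is G#3.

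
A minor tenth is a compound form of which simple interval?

minor third

Each octave removed subtracts seven from the number: 10 − 7 = 3.
Quality carries through unchanged, so the simple form is a minor third.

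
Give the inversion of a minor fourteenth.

major second

First reduce the compound minor fourteenth to its simple form, a minor seventh.
Inverted interval numbers add to nine, so a seventh pairs with a second (7 + 2 = 9).
The quality also flips — minor becomes major — giving a major second.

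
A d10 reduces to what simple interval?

d3

Subtracting seven from the interval number removes an octave: 10 − 7 = 3.
So a diminished tenth is an octave plus a diminished third. The quality is unchanged.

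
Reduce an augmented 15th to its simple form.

Subtracting seven from the interval number removes an octave: 15 − 7 = 8.
That makes an augmented fifteenth a compound augmented octave — an octave plus an augmented octave.

augmented 8th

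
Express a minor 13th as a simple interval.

Take out an octave (7 from the number): 13 − 7 = 6.
So a minor thirteenth is an octave plus a minor sixth. The quality is unchanged.

minor 6th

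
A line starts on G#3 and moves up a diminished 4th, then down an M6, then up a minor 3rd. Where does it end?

G#3 up a diminished fourth → C4 (4 semitones).
C4 down a major sixth → Eb3 (9 semitones).
Eb3 up a minor third → Gb3 (3 semitones).

Gb3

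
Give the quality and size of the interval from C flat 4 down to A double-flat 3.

Descending from Cb4 to Abb3 is the same interval as ascending Abb3 to Cb4.
A to C spans three letter names (A-B-C), so the interval is some kind of third.
Counting semitones, Abb3→Cb4 is 4, which is the major third.

major third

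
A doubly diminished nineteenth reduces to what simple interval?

Each octave removed subtracts seven from the number: 19 − 14 = 5.
That makes a doubly diminished nineteenth a compound doubly diminished fifth — 2 octaves plus a doubly diminished fifth.

dd5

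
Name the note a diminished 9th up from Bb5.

Cbb7

Counting two letter names plus an octave up from B lands on C.
A diminished ninth is 12 semitones; 12 semitones up from Bb5 gives Cbb7.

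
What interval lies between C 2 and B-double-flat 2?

diminished 7th

C to B spans seven letter names (C-D-E-F-G-A-B), so the interval is some kind of seventh.
C2 to Bbb2 spans 9 semitones — two semitones narrower than the major seventh (11) — giving a diminished seventh.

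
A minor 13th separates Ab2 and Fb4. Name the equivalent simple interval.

Each octave removed subtracts seven from the number: 13 − 7 = 6.
That makes a minor thirteenth a compound minor sixth — an octave plus a minor sixth.

m6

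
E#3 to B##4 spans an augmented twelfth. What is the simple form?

augmented fifth

Subtracting seven from the interval number removes an octave: 12 − 7 = 5.
That makes an augmented twelfth a compound augmented fifth — an octave plus an augmented fifth.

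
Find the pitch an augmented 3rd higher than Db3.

F#3

The third takes the letter from D up to F.
Moving 5 semitones up from Db3 (the size of an augmented third) reaches F#3.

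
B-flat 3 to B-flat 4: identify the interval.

P8

B to B is the same letter name, plus an octave: an octave.
The perfect octave spans 12 semitones, and Bb3 to Bb4 is exactly 12 semitones — so this is a perfect octave.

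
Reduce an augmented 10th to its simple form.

A3

Each octave removed subtracts seven from the number: 10 − 7 = 3.
So an augmented tenth is an octave plus an augmented third. The quality is unchanged.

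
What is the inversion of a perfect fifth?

Inverted interval numbers add to nine, so a fifth pairs with a fourth (5 + 4 = 9).
The quality also flips — perfect stays perfect — giving a perfect fourth.

P4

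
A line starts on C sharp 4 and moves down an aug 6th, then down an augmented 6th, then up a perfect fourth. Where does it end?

Down an augmented sixth from C#4: Eb3 (10 semitones down).
Down an augmented sixth from Eb3: Gbb2 (10 semitones down).
A perfect fourth up from Gbb2 is Cbb3.

C double-flat 3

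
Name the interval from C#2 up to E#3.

C to E spans three letter names (C-D-E), plus an octave: a tenth.
Counting semitones, C#2→E#3 is 16, which is the major tenth.
(Equivalently, a compound major third: a major third plus an octave.)

major tenth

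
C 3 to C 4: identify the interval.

perfect octave

C to C is the same letter name, plus an octave, so the interval is some kind of octave.
C3 to C4 is 12 semitones, matching the perfect octave exactly, so the quality is perfect.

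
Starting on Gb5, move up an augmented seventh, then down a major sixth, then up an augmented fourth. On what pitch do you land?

Gb5 up an augmented seventh → F#6 (12 semitones).
F#6 down a major sixth → A5 (9 semitones).
A5 up an augmented fourth → D#6 (6 semitones).

D#6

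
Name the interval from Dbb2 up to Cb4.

D to C spans seven letter names (D-E-F-G-A-B-C), plus an octave, so the interval is some kind of fourteenth.
Dbb2 to Cb4 is 23 semitones, matching the major fourteenth exactly, so the quality is major.
(Equivalently, a compound major seventh: a major seventh plus an octave.)

major fourteenth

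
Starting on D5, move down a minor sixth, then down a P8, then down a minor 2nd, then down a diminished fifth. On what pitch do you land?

Down a minor sixth from D5: F#4 (8 semitones down).
Down a perfect octave from F#4: F#3 (12 semitones down).
A minor second down from F#3 is E#3.
A diminished fifth down from E#3 is A##2.

A##2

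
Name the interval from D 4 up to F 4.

minor third

D to F spans three letter names (D-E-F), so the interval is some kind of third.
A major third would be 4 semitones, but D4 to F4 is 3 — one semitone narrower, making it a minor third.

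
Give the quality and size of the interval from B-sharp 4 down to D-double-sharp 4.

minor sixth

Descending from B#4 to D##4 is the same interval as ascending D##4 to B#4.
D to B spans six letter names (D-E-F-G-A-B) — that makes it a sixth of some quality.
At 8 semitones, D##4→B#4 falls one short of a major sixth: minor.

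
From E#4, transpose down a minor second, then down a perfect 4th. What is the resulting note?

A##3

A minor second down from E#4 is D##4.
Down a perfect fourth from D##4: A##3 (5 semitones down).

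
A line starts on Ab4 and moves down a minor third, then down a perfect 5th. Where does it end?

Bb3

Down a minor third from Ab4: F4 (3 semitones down).
Down a perfect fifth from F4: Bb3 (7 semitones down).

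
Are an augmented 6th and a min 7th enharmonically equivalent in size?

Both span 10 semitones: an augmented sixth and a minor seventh are the same chromatic distance.

Yes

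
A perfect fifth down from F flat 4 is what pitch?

Five letter names down from F: B.
A perfect fifth is 7 semitones; 7 semitones down from Fb4 gives Bbb3.

B double-flat 3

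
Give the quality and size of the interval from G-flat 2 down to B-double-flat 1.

Descending from Gb2 to Bbb1 is the same interval as ascending Bbb1 to Gb2.
B to G spans six letter names (B-C-D-E-F-G), so the interval is some kind of sixth.
Counting semitones, Bbb1→Gb2 is 9, which is the major sixth.

M6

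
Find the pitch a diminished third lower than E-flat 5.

C-sharp 5

Three letter names down from E: C.
A diminished third is 2 semitones; 2 semitones down from Eb5 gives C#5.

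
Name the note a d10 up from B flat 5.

The tenth's letter: B up three letter names plus an octave → D.
Moving 14 semitones up from Bb5 (the size of a diminished tenth) reaches Dbb7.

D double-flat 7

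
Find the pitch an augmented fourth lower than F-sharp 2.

The fourth takes the letter from F down to C.
Moving 6 semitones down from F#2 (the size of an augmented fourth) reaches C2.

C 2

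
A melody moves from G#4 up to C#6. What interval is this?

perfect eleventh

G to C spans four letter names (G-A-B-C), plus an octave — that makes it an eleventh of some quality.
Counting semitones, G#4→C#6 is 17, which is the perfect eleventh.
(Equivalently, a compound perfect fourth: a perfect fourth plus an octave.)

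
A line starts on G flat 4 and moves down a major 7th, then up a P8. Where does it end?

A double-flat 4

A major seventh down from Gb4 is Abb3.
A perfect octave up from Abb3 is Abb4.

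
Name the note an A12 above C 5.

Five letters up from C (plus an octave) reaches G.
An augmented twelfth is 20 semitones; 20 semitones up from C5 gives G#6.

G sharp 6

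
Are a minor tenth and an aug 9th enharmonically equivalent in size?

A minor tenth spans 15 semitones, and an augmented ninth also spans 15 semitones — they're enharmonic.

Yes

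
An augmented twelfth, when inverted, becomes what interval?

First reduce the compound augmented twelfth to its simple form, an augmented fifth.
Inverted interval numbers add to nine, so a fifth pairs with a fourth (5 + 4 = 9).
And augmented becomes diminished under inversion, so we get a diminished fourth.

diminished 4th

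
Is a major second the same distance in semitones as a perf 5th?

A major second spans 2 semitones; a perfect fifth spans 7 semitones. They differ by 5.

No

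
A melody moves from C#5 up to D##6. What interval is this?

C to D spans two letter names (C-D), plus an octave, so the interval is some kind of ninth.
The major ninth is 14 semitones; here we have 15, one semitone wider: augmented.
(Equivalently, a compound augmented second: an augmented second plus an octave.)

augmented 9th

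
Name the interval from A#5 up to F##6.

A to F spans six letter names (A-B-C-D-E-F) — that makes it a sixth of some quality.
Counting semitones, A#5→F##6 is 9, which is the major sixth.

major sixth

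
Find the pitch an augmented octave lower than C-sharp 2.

An octave keeps the letter name C, an octave down from C.
Moving 13 semitones down from C#2 (the size of an augmented octave) reaches C1.

C 1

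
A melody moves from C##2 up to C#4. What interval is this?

diminished fifteenth

C to C is the same letter name, plus 2 octaves, so the interval is some kind of fifteenth.
C##2 to C#4 spans 23 semitones — one semitone narrower than the perfect fifteenth (24) — giving a diminished fifteenth.
(Equivalently, a compound diminished octave: a diminished octave plus an octave.)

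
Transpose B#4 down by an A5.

Counting five letter names down from B lands on E.
Moving 8 semitones down from B#4 (the size of an augmented fifth) reaches E4.

E4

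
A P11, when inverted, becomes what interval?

First reduce the compound perfect eleventh to its simple form, a perfect fourth.
Inverted interval numbers add to nine, so a fourth pairs with a fifth (4 + 5 = 9).
And perfect stays perfect under inversion, so we get a perfect fifth.

P5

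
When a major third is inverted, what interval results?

m6

Interval numbers invert to sum to nine: 3 + 6 = 9, so a third inverts to a sixth.
And major becomes minor under inversion, so we get a minor sixth.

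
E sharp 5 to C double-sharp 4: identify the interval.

m10

Descending from E#5 to C##4 is the same interval as ascending C##4 to E#5.
C to E spans three letter names (C-D-E), plus an octave — that makes it a tenth of some quality.
A major tenth would be 16 semitones, but C##4 to E#5 is 15 — one semitone narrower, making it a minor tenth.
(Equivalently, a compound minor third: a minor third plus an octave.)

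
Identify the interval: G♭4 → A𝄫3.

major seventh

Descending from Gb4 to Abb3 is the same interval as ascending Abb3 to Gb4.
A to G spans seven letter names (A-B-C-D-E-F-G), so the interval is some kind of seventh.
Counting semitones, Abb3→Gb4 is 11, which is the major seventh.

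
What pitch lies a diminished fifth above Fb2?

Five letter names up from F: C.
Moving 6 semitones up from Fb2 (the size of a diminished fifth) reaches Cbb3.

Cbb3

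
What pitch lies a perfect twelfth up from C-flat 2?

Five letters up from C (plus an octave) reaches G.
Moving 19 semitones up from Cb2 (the size of a perfect twelfth) reaches Gb3.

G-flat 3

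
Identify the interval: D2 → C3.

D to C spans seven letter names (D-E-F-G-A-B-C), so the interval is some kind of seventh.
At 10 semitones, D2→C3 falls one short of a major seventh: minor.

m7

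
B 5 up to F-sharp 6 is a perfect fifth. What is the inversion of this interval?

perfect 4th

Inverted interval numbers add to nine, so a fifth pairs with a fourth (5 + 4 = 9).
The quality also flips — perfect stays perfect — giving a perfect fourth.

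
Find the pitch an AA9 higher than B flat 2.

Counting two letter names plus an octave up from B lands on C.
Moving 16 semitones up from Bb2 (the size of a doubly augmented ninth) reaches C##4.

C double-sharp 4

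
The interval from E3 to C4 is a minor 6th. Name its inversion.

Interval numbers invert to sum to nine: 6 + 3 = 9, so a sixth inverts to a third.
The quality also flips — minor becomes major — giving a major third.

major 3rd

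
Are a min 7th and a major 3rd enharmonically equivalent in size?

A minor seventh spans 10 semitones; a major third spans 4 semitones. They differ by 6.

No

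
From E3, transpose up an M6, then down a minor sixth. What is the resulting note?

E#3

Up a major sixth from E3: C#4 (9 semitones up).
Down a minor sixth from C#4: E#3 (8 semitones down).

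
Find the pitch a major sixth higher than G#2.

Counting six letter names up from G lands on E.
Moving 9 semitones up from G#2 (the size of a major sixth) reaches E#3.

E#3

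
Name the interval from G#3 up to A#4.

G to A spans two letter names (G-A), plus an octave — that makes it a ninth of some quality.
The major ninth spans 14 semitones, and G#3 to A#4 is exactly 14 semitones — so this is a major ninth.
(Equivalently, a compound major second: a major second plus an octave.)

M9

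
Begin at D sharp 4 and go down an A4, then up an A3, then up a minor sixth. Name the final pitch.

A sharp 4

Down an augmented fourth from D#4: A3 (6 semitones down).
Up an augmented third from A3: C##4 (5 semitones up).
A minor sixth up from C##4 is A#4.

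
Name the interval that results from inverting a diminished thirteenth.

augmented third

First reduce the compound diminished thirteenth to its simple form, a diminished sixth.
Interval numbers invert to sum to nine: 6 + 3 = 9, so a sixth inverts to a third.
The quality also flips — diminished becomes augmented — giving an augmented third.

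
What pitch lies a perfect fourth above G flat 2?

C flat 3

Four letter names up from G: C.
A perfect fourth spans 5 semitones, so from Gb2 the target pitch is Cb3.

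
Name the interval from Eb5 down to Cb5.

major 3rd

Descending from Eb5 to Cb5 is the same interval as ascending Cb5 to Eb5.
C to E spans three letter names (C-D-E), so the interval is some kind of third.
Counting semitones, Cb5→Eb5 is 4, which is the major third.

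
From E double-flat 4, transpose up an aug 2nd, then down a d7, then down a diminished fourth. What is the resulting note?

D double-sharp 3

An augmented second up from Ebb4 is F4.
Down a diminished seventh from F4: G#3 (9 semitones down).
A diminished fourth down from G#3 is D##3.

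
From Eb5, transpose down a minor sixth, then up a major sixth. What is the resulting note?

A minor sixth down from Eb5 is G4.
Up a major sixth from G4: E5 (9 semitones up).

E5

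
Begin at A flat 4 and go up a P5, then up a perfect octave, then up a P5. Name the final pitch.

Up a perfect fifth from Ab4: Eb5 (7 semitones up).
Up a perfect octave from Eb5: Eb6 (12 semitones up).
Eb6 up a perfect fifth → Bb6 (7 semitones).

B flat 6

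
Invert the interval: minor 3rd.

major 6th

Inverted interval numbers add to nine, so a third pairs with a sixth (3 + 6 = 9).
And minor becomes major under inversion, so we get a major sixth.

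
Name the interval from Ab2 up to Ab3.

perfect 8th

A to A is the same letter name, plus an octave: an octave.
Counting semitones, Ab2→Ab3 is 12, which is the perfect octave.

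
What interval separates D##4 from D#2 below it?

Descending from D##4 to D#2 is the same interval as ascending D#2 to D##4.
D to D is the same letter name, plus 2 octaves: a fifteenth.
A perfect fifteenth would be 24 semitones; D#2 to D##4 is 25, one semitone wider, so the interval is augmented.
(Equivalently, a compound augmented octave: an augmented octave plus an octave.)

augmented fifteenth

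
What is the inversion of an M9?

minor 7th

First reduce the compound major ninth to its simple form, a major second.
The rule of nine gives the new number: 9 − 2 = 7, so a second becomes a seventh.
The quality also flips — major becomes minor — giving a minor seventh.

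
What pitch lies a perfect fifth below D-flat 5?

G-flat 4

Counting five letter names down from D lands on G.
A perfect fifth spans 7 semitones, so from Db5 the target pitch is Gb4.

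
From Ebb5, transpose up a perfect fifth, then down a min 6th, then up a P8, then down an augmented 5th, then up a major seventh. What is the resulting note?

Fb6

Up a perfect fifth from Ebb5: Bbb5 (7 semitones up).
Bbb5 down a minor sixth → Db5 (8 semitones).
Up a perfect octave from Db5: Db6 (12 semitones up).
Db6 down an augmented fifth → Gbb5 (8 semitones).
A major seventh up from Gbb5 is Fb6.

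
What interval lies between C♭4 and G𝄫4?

diminished fifth

C to G spans five letter names (C-D-E-F-G) — that makes it a fifth of some quality.
The perfect fifth is 7 semitones; here we have 6, one semitone narrower: diminished.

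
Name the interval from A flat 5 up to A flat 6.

A to A is the same letter name, plus an octave, so the interval is some kind of octave.
Counting semitones, Ab5→Ab6 is 12, which is the perfect octave.

perfect octave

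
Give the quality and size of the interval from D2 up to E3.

D to E spans two letter names (D-E), plus an octave — that makes it a ninth of some quality.
D2 to E3 is 14 semitones, matching the major ninth exactly, so the quality is major.
(Equivalently, a compound major second: a major second plus an octave.)

major ninth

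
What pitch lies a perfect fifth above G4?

D5

Counting five letter names up from G lands on D.
A perfect fifth spans 7 semitones, so from G4 the target pitch is D5.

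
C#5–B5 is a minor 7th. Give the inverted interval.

major second

Interval numbers invert to sum to nine: 7 + 2 = 9, so a seventh inverts to a second.
Quality inverts too: minor becomes major. That makes the inversion a major second.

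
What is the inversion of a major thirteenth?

m3

First reduce the compound major thirteenth to its simple form, a major sixth.
Inverted interval numbers add to nine, so a sixth pairs with a third (6 + 3 = 9).
And major becomes minor under inversion, so we get a minor third.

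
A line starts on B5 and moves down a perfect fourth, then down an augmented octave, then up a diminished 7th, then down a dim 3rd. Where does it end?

C5

B5 down a perfect fourth → F#5 (5 semitones).
F#5 down an augmented octave → F4 (13 semitones).
Up a diminished seventh from F4: Ebb5 (9 semitones up).
Ebb5 down a diminished third → C5 (2 semitones).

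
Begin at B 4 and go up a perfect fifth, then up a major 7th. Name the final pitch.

A perfect fifth up from B4 is F#5.
Up a major seventh from F#5: E#6 (11 semitones up).

E sharp 6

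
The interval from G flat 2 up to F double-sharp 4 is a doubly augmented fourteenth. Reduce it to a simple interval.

doubly augmented 7th

Each octave removed subtracts seven from the number: 14 − 7 = 7.
So a doubly augmented fourteenth is an octave plus a doubly augmented seventh. The quality is unchanged.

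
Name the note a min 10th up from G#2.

Counting three letter names plus an octave up from G lands on B.
Moving 15 semitones up from G#2 (the size of a minor tenth) reaches B3.

B3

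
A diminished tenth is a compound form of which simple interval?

diminished 3rd

Each octave removed subtracts seven from the number: 10 − 7 = 3.
That makes a diminished tenth a compound diminished third — an octave plus a diminished third.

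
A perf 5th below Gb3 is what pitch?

Counting five letter names down from G lands on C.
A perfect fifth is 7 semitones; 7 semitones down from Gb3 gives Cb3.

Cb3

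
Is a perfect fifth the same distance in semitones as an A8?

A perfect fifth spans 7 semitones; an augmented octave spans 13 semitones. They differ by 6.

No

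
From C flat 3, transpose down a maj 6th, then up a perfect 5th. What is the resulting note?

B double-flat 2

A major sixth down from Cb3 is Ebb2.
A perfect fifth up from Ebb2 is Bbb2.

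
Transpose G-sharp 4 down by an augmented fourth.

D 4

Four letter names down from G: D.
An augmented fourth spans 6 semitones, so from G#4 the target pitch is D4.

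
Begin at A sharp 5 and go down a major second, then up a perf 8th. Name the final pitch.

Down a major second from A#5: G#5 (2 semitones down).
A perfect octave up from G#5 is G#6.

G sharp 6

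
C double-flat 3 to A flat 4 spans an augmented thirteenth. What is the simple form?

augmented sixth

Take out an octave (7 from the number): 13 − 7 = 6.
That makes an augmented thirteenth a compound augmented sixth — an octave plus an augmented sixth.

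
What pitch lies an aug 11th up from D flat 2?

G 3

Four letters up from D (plus an octave) reaches G.
An augmented eleventh spans 18 semitones, so from Db2 the target pitch is G3.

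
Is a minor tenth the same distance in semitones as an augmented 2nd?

A minor tenth spans 15 semitones; an augmented second spans 3 semitones. They differ by 12.

No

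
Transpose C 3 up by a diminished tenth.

Counting three letter names plus an octave up from C lands on E.
Moving 14 semitones up from C3 (the size of a diminished tenth) reaches Ebb4.

E-double-flat 4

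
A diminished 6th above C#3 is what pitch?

Counting six letter names up from C lands on A.
Moving 7 semitones up from C#3 (the size of a diminished sixth) reaches Ab3.

Ab3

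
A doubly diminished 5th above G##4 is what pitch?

D5

Five letter names up from G: D.
A doubly diminished fifth is 5 semitones; 5 semitones up from G##4 gives D5.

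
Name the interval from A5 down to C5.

M6

Descending from A5 to C5 is the same interval as ascending C5 to A5.
C to A spans six letter names (C-D-E-F-G-A) — that makes it a sixth of some quality.
Counting semitones, C5→A5 is 9, which is the major sixth.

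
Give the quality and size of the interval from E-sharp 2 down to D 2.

Descending from E#2 to D2 is the same interval as ascending D2 to E#2.
D to E spans two letter names (D-E) — that makes it a second of some quality.
D2 to E#2 spans 3 semitones — one semitone wider than the major second (2) — giving an augmented second.

augmented 2nd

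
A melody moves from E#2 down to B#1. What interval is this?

perfect fourth

Descending from E#2 to B#1 is the same interval as ascending B#1 to E#2.
B to E spans four letter names (B-C-D-E), so the interval is some kind of fourth.
B#1 to E#2 is 5 semitones, matching the perfect fourth exactly, so the quality is perfect.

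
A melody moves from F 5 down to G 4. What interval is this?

Descending from F5 to G4 is the same interval as ascending G4 to F5.
G to F spans seven letter names (G-A-B-C-D-E-F) — that makes it a seventh of some quality.
A major seventh would be 11 semitones, but G4 to F5 is 10 — one semitone narrower, making it a minor seventh.

m7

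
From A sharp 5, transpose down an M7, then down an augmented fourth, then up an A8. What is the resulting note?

F sharp 5

A#5 down a major seventh → B4 (11 semitones).
Down an augmented fourth from B4: F4 (6 semitones down).
An augmented octave up from F4 is F#5.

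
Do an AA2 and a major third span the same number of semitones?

Both span 4 semitones: a doubly augmented second and a major third are the same chromatic distance.

Yes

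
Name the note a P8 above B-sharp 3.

B-sharp 4

An octave keeps the letter name B, an octave up from B.
A perfect octave spans 12 semitones, so from B#3 the target pitch is B#4.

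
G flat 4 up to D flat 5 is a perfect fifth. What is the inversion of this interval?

perfect fourth

Inverted interval numbers add to nine, so a fifth pairs with a fourth (5 + 4 = 9).
Quality inverts too: perfect stays perfect. That makes the inversion a perfect fourth.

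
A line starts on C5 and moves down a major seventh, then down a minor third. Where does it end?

Bb3

C5 down a major seventh → Db4 (11 semitones).
Down a minor third from Db4: Bb3 (3 semitones down).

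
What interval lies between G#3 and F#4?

m7

G to F spans seven letter names (G-A-B-C-D-E-F), so the interval is some kind of seventh.
A major seventh would be 11 semitones, but G#3 to F#4 is 10 — one semitone narrower, making it a minor seventh.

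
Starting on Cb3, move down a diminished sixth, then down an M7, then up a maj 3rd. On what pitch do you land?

Down a diminished sixth from Cb3: E2 (7 semitones down).
E2 down a major seventh → F1 (11 semitones).
Up a major third from F1: A1 (4 semitones up).

A1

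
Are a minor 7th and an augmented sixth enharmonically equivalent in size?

Yes

A minor seventh = 10 semitones = an augmented sixth; enharmonically equal.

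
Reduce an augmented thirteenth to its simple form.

Take out an octave (7 from the number): 13 − 7 = 6.
So an augmented thirteenth is an octave plus an augmented sixth. The quality is unchanged.

A6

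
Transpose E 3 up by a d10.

Three letters up from E (plus an octave) reaches G.
A diminished tenth is 14 semitones; 14 semitones up from E3 gives Gb4.

G flat 4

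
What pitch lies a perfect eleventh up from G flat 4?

C flat 6

The eleventh's letter: G up four letter names plus an octave → C.
A perfect eleventh spans 17 semitones, so from Gb4 the target pitch is Cb6.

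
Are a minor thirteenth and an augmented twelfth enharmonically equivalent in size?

A minor thirteenth spans 20 semitones, and an augmented twelfth also spans 20 semitones — they're enharmonic.

Yes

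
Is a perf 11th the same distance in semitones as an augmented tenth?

Yes

A perfect eleventh = 17 semitones = an augmented tenth; enharmonically equal.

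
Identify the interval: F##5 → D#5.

Descending from F##5 to D#5 is the same interval as ascending D#5 to F##5.
D to F spans three letter names (D-E-F), so the interval is some kind of third.
Counting semitones, D#5→F##5 is 4, which is the major third.

major third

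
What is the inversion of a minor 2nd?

major 7th

Interval numbers invert to sum to nine: 2 + 7 = 9, so a second inverts to a seventh.
The quality also flips — minor becomes major — giving a major seventh.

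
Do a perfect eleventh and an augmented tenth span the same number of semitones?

Yes

A perfect eleventh = 17 semitones = an augmented tenth; enharmonically equal.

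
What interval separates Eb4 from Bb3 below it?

perfect 4th

Descending from Eb4 to Bb3 is the same interval as ascending Bb3 to Eb4.
B to E spans four letter names (B-C-D-E), so the interval is some kind of fourth.
Counting semitones, Bb3→Eb4 is 5, which is the perfect fourth.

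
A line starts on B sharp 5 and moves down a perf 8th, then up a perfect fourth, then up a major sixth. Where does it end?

C double-sharp 6

A perfect octave down from B#5 is B#4.
Up a perfect fourth from B#4: E#5 (5 semitones up).
Up a major sixth from E#5: C##6 (9 semitones up).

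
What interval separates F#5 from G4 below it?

Descending from F#5 to G4 is the same interval as ascending G4 to F#5.
G to F spans seven letter names (G-A-B-C-D-E-F), so the interval is some kind of seventh.
G4 to F#5 is 11 semitones, matching the major seventh exactly, so the quality is major.

M7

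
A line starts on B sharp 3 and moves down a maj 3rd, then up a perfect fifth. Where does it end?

D sharp 4

Down a major third from B#3: G#3 (4 semitones down).
Up a perfect fifth from G#3: D#4 (7 semitones up).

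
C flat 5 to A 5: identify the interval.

augmented 6th

C to A spans six letter names (C-D-E-F-G-A): a sixth.
Cb5 to A5 spans 10 semitones — one semitone wider than the major sixth (9) — giving an augmented sixth.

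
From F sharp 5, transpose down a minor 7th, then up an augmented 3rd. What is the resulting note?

A minor seventh down from F#5 is G#4.
Up an augmented third from G#4: B##4 (5 semitones up).

B double-sharp 4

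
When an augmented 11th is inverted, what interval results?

diminished 5th

First reduce the compound augmented eleventh to its simple form, an augmented fourth.
Interval numbers invert to sum to nine: 4 + 5 = 9, so a fourth inverts to a fifth.
And augmented becomes diminished under inversion, so we get a diminished fifth.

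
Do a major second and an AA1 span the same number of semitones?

A major second spans 2 semitones, and a doubly augmented unison also spans 2 semitones — they're enharmonic.

Yes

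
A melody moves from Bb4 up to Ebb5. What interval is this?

B to E spans four letter names (B-C-D-E): a fourth.
Bb4 to Ebb5 spans 4 semitones — one semitone narrower than the perfect fourth (5) — giving a diminished fourth.

d4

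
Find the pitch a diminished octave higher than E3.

An octave keeps the letter name E, an octave up from E.
A diminished octave spans 11 semitones, so from E3 the target pitch is Eb4.

Eb4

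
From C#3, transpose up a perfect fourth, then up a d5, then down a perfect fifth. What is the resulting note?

F3

A perfect fourth up from C#3 is F#3.
Up a diminished fifth from F#3: C4 (6 semitones up).
Down a perfect fifth from C4: F3 (7 semitones down).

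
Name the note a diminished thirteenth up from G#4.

Eb6

Six letters up from G (plus an octave) reaches E.
A diminished thirteenth is 19 semitones; 19 semitones up from G#4 gives Eb6.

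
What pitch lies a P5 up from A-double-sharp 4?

E-double-sharp 5

Five letter names up from A: E.
Moving 7 semitones up from A##4 (the size of a perfect fifth) reaches E##5.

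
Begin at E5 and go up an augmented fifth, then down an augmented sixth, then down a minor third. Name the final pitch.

An augmented fifth up from E5 is B#5.
An augmented sixth down from B#5 is D5.
Down a minor third from D5: B4 (3 semitones down).

B4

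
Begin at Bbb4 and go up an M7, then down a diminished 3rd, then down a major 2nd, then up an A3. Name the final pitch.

Up a major seventh from Bbb4: Ab5 (11 semitones up).
A diminished third down from Ab5 is F#5.
A major second down from F#5 is E5.
An augmented third up from E5 is G##5.

G##5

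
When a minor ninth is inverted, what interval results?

First reduce the compound minor ninth to its simple form, a minor second.
Interval numbers invert to sum to nine: 2 + 7 = 9, so a second inverts to a seventh.
Quality inverts too: minor becomes major. That makes the inversion a major seventh.

major 7th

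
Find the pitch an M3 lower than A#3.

Three letter names down from A: F.
Moving 4 semitones down from A#3 (the size of a major third) reaches F#3.

F#3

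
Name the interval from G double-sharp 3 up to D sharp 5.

G to D spans five letter names (G-A-B-C-D), plus an octave: a twelfth.
G##3 to D#5 spans 18 semitones — one semitone narrower than the perfect twelfth (19) — giving a diminished twelfth.
(Equivalently, a compound diminished fifth: a diminished fifth plus an octave.)

diminished 12th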